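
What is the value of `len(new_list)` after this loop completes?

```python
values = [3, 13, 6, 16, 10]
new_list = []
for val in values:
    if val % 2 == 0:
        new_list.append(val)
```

Count even numbers in [3, 13, 6, 16, 10]
`new_list` takes the values: [] → [6] → [6, 16] → [6, 16, 10]
So `len(new_list)` = 3

Answer: 3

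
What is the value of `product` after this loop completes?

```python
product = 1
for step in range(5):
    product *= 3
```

3^5 = 243
`product` takes the values: 1 → 3 → 9 → 27 → 81 → 243

Answer: 243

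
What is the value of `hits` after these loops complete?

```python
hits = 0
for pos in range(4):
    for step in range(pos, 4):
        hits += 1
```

Upper triangle: 4 + 3 + ... + 1
`hits` takes the values: 0 → 1 → 2 → 3 → 4 → 5 → 6 → 7 → 8 → 9 → 10

Answer: 10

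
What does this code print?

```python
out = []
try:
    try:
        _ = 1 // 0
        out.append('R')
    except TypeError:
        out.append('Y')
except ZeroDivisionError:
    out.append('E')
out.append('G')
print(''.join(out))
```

Execution trace: 'E' (outer except ZeroDivisionError) → 'G' (after the try/except). Output: EG

Answer: EG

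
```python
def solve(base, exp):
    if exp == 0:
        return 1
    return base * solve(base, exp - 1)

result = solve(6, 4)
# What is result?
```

solve(6, 4) = 6 * 6 * 6 * 6 = 1296

Answer: 1296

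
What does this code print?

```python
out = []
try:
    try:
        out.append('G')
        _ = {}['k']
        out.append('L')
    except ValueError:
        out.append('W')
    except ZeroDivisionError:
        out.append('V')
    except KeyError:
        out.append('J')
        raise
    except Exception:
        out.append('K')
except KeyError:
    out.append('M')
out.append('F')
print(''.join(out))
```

Execution trace: 'G' (inner try body) → 'J' (inner except KeyError) → 'M' (outer except KeyError) → 'F' (after the try/except). Output: GJMF

Answer: GJMF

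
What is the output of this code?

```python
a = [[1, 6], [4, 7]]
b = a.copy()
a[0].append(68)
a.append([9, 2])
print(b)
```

Key concept: shallow copy with nested lists.
Step by step:
`a = [[1, 6], [4, 7]]` → a = [[1, 6], [4, 7]]
`b = a.copy()` → b = [[1, 6], [4, 7]]
`a[0].append(68)` → a = [[1, 6, 68], [4, 7]]; b = [[1, 6, 68], [4, 7]]
`a.append([9, 2])` → a = [[1, 6, 68], [4, 7], [9, 2]]
`print(b)` → prints [[1, 6, 68], [4, 7]]

Answer: [[1, 6, 68], [4, 7]]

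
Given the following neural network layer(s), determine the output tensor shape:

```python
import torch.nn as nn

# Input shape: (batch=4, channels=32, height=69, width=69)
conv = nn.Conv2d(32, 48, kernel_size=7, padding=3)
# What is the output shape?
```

Input: (4, 32, 69, 69) -> Output: (4, 48, 69, 69)

Answer: (4, 48, 69, 69)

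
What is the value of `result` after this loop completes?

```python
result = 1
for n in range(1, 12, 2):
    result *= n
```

Product of 1, 3, 5, ... up to 11
`result` takes the values: 1 → 3 → 15 → 105 → 945 → 10395

Answer: 10395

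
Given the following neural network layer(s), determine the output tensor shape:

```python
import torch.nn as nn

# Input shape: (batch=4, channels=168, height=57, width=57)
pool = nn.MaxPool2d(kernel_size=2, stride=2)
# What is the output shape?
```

Input: (4, 168, 57, 57) -> Output: (4, 168, 28, 28)

Answer: (4, 168, 28, 28)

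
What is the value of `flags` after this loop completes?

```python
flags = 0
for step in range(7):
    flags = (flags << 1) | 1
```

Build 7 consecutive 1-bits: 0b1111111
`flags` takes the values: 0 → 1 → 3 → 7 → 15 → 31 → 63 → 127

Answer: 127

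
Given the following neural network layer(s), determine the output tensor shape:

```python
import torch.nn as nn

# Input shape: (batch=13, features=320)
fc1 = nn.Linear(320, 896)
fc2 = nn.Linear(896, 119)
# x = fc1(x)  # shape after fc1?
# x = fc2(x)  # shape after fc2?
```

Input: (13, 320) -> after fc1: (13, 896) -> Output: (13, 119)

Answer: (13, 119)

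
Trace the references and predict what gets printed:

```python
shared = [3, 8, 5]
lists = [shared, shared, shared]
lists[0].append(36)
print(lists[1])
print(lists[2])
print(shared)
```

Key concept: list of same reference.
Step by step:
`shared = [3, 8, 5]` → shared = [3, 8, 5]
`lists = [shared, shared, shared]` → lists = [[3, 8, 5], [3, 8, 5], [3, 8, 5]]
`lists[0].append(36)` → shared = [3, 8, 5, 36]; lists = [[3, 8, 5, 36], [3, 8, 5, 36], [3, 8, 5, 36]]
`print(lists[1])` → prints [3, 8, 5, 36]
`print(lists[2])` → prints [3, 8, 5, 36]
`print(shared)` → prints [3, 8, 5, 36]

Answer:
[3, 8, 5, 36]
[3, 8, 5, 36]
[3, 8, 5, 36]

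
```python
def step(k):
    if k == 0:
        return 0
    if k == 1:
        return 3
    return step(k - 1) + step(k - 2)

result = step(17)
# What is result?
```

Build up from base cases: step(0)=0, step(1)=3, step(2)=3, step(3)=6, step(4)=9, step(5)=15, step(6)=24, ..., step(17)=4791

Answer: 4791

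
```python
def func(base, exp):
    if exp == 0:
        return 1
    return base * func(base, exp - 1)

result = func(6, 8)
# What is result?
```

func(6, 8) = 6 * 6 * 6 * 6 * 6 * 6 * 6 * 6 = 1679616

Answer: 1679616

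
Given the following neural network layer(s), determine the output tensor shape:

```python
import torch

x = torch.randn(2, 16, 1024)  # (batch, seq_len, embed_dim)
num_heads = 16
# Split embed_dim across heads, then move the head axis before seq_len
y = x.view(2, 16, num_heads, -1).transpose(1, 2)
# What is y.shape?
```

Input: (2, 16, 1024) -> head_dim = 1024 // 16 = 64; after view: (2, 16, 16, 64) -> after transpose(1, 2): (2, 16, 16, 64) -> Output: (2, 16, 16, 64)

Answer: (2, 16, 16, 64)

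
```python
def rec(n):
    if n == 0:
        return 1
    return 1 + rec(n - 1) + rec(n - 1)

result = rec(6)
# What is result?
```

rec(n) = 1 + 2·rec(n-1), rec(0)=1. Closed form: (1+1)·2^6 - 1 = 127.

Answer: 127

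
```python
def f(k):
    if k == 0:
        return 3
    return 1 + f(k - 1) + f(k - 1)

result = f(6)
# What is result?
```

f(k) = 1 + 2·f(k-1), f(0)=3. Closed form: (3+1)·2^6 - 1 = 255.

Answer: 255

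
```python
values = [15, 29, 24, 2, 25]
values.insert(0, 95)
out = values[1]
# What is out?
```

Trace:
`values = [15, 29, 24, 2, 25]` → values = [15, 29, 24, 2, 25]
`values.insert(0, 95)` → values = [95, 15, 29, 24, 2, 25]
`out = values[1]` → out = 15
So out = 15

Answer: 15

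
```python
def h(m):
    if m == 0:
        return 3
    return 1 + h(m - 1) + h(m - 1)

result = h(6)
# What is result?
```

h(m) = 1 + 2·h(m-1), h(0)=3. Closed form: (3+1)·2^6 - 1 = 255.

Answer: 255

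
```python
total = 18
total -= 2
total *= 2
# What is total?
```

Trace:
`total = 18` → total = 18
`total -= 2` → total = 16
`total *= 2` → total = 32
So total = 32

Answer: 32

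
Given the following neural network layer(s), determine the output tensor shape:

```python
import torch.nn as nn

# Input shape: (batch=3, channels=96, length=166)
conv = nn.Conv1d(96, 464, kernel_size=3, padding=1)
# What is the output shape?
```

Input: (3, 96, 166) -> Output: (3, 464, 166)

Answer: (3, 464, 166)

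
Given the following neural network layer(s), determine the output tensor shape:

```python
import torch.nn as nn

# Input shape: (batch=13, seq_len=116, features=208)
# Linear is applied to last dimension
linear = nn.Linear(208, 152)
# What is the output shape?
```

Input: (13, 116, 208) -> Output: (13, 116, 152)

Answer: (13, 116, 152)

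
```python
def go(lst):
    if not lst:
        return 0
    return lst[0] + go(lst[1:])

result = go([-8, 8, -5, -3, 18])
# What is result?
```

(-8) + 8 + (-5) + (-3) + 18 + 0 = 10

Answer: 10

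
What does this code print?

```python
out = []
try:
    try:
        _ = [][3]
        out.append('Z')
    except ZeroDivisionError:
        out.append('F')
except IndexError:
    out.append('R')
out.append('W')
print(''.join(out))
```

Execution trace: 'R' (outer except IndexError) → 'W' (after the try/except). Output: RW

Answer: RW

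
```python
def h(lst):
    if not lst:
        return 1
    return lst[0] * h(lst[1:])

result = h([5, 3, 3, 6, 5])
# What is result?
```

Product over [5, 3, 3, 6, 5] = 5 * 3 * 3 * 6 * 5 = 1350

Answer: 1350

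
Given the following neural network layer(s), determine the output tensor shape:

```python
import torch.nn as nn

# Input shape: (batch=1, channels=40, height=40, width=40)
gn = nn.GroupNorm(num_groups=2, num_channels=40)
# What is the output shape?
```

Input: (1, 40, 40, 40) -> Output: (1, 40, 40, 40)

Answer: (1, 40, 40, 40)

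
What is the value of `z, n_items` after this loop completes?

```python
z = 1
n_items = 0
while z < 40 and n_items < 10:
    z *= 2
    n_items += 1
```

Double until >= 40 or 10 iterations
`z, n_items` takes the values: (1, 0) → (2, 0) → (2, 1) → (4, 1) → (4, 2) → (8, 2) → (8, 3) → (16, 3) → (16, 4) → (32, 4) → (32, 5) → (64, 5) → (64, 6)

Answer: 64, 6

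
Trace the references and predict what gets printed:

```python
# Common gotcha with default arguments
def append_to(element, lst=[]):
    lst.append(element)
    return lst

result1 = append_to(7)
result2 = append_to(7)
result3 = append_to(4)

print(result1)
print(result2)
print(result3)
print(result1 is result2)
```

Key concept: mutable default argument gotcha.
Step by step:
`result1 = append_to(7)` → result1 = [7]
`result2 = append_to(7)` → result1 = [7, 7] (same object as result2); result2 = [7, 7] (same object as result1)
`result3 = append_to(4)` → result1 = [7, 7, 4] (same object as result2, result3); result2 = [7, 7, 4] (same object as result1, result3); result3 = [7, 7, 4] (same object as result1, result2)
`print(result1)` → prints [7, 7, 4]
`print(result2)` → prints [7, 7, 4]
`print(result3)` → prints [7, 7, 4]
`print(result1 is result2)` → prints True

Answer:
[7, 7, 4]
[7, 7, 4]
[7, 7, 4]
True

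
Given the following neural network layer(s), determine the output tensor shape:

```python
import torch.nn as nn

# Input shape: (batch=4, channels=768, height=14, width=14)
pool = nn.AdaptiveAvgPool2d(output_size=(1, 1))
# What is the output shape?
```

Input: (4, 768, 14, 14) -> Output: (4, 768, 1, 1)

Answer: (4, 768, 1, 1)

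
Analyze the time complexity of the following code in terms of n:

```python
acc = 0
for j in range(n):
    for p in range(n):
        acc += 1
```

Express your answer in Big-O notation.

Each loop level contributes: n × n. Multiplying the contributions gives O(n^2).

Answer: O(n^2)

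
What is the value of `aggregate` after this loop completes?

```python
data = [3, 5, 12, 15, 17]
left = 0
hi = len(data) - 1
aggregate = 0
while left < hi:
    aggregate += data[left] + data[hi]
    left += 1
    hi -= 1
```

Sum of pairs from ends
`aggregate` takes the values: 0 → 20 → 40

Answer: 40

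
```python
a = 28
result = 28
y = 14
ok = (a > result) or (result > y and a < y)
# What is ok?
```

Trace:
`a = 28` → a = 28
`result = 28` → result = 28
`y = 14` → y = 14
`ok = (a > result) or (result > y and a < y)` → ok = False
So ok = False

Answer: False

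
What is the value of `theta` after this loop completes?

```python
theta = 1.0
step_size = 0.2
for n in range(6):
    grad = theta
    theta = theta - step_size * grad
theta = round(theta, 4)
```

Gradient descent: w = 1.0 * (1 - 0.2)^6
`theta` takes the values: 1.0 → 0.8 → 0.64 → 0.512 → 0.4096 → 0.32768 → 0.262144 → 0.2621

Answer: 0.2621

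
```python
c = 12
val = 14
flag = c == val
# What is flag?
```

Trace:
`c = 12` → c = 12
`val = 14` → val = 14
`flag = c == val` → flag = False
So flag = False

Answer: False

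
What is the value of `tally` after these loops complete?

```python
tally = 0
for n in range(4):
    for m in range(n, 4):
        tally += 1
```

Upper triangle: 4 + 3 + ... + 1
`tally` takes the values: 0 → 1 → 2 → 3 → 4 → 5 → 6 → 7 → 8 → 9 → 10

Answer: 10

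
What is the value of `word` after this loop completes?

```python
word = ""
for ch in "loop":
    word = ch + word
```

Reverse 'loop'
`word` takes the values: "" → "l" → "ol" → "ool" → "pool"

Answer: "pool"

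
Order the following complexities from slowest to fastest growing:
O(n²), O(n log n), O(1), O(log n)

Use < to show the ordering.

Ordered by growth rate: O(1) < O(log n) < O(n log n) < O(n²)

Answer: O(1) < O(log n) < O(n log n) < O(n²)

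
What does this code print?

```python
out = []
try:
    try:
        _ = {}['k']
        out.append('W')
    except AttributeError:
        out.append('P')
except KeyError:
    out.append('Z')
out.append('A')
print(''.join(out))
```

Execution trace: 'Z' (outer except KeyError) → 'A' (after the try/except). Output: ZA

Answer: ZA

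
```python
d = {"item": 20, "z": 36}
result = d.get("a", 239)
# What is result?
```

Trace:
`d = {"item": 20, "z": 36}` → d = {'item': 20, 'z': 36}
`result = d.get("a", 239)` → result = 239
So result = 239

Answer: 239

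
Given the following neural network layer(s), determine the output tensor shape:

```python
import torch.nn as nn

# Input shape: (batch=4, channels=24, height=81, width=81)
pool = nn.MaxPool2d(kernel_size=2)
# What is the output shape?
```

Input: (4, 24, 81, 81) -> Output: (4, 24, 40, 40)

Answer: (4, 24, 40, 40)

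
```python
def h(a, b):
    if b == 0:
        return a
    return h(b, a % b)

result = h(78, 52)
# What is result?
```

h(78, 52) -> h(52, 26) -> h(26, 0) -> 26

Answer: 26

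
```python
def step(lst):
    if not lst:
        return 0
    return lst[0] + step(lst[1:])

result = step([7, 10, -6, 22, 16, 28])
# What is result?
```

7 + 10 + (-6) + 22 + 16 + 28 + 0 = 77

Answer: 77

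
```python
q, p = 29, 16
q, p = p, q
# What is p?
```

Trace:
`q, p = 29, 16` → q = 29; p = 16
`q, p = p, q` → q = 16; p = 29
So p = 29

Answer: 29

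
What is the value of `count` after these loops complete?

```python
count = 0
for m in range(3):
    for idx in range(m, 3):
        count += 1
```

Upper triangle: 3 + 2 + ... + 1
`count` takes the values: 0 → 1 → 2 → 3 → 4 → 5 → 6

Answer: 6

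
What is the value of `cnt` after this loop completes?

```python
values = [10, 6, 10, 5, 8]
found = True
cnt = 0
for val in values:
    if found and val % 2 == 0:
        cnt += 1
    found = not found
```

Count even values at even positions
`cnt` takes the values: 0 → 1 → 2 → 3

Answer: 3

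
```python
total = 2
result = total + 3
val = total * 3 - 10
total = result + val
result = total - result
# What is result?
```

Trace:
`total = 2` → total = 2
`result = total + 3` → result = 5
`val = total * 3 - 10` → val = -4
`total = result + val` → total = 1
`result = total - result` → result = -4
So result = -4

Answer: -4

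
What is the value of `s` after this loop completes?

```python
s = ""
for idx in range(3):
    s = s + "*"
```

Repeat '*' 3 times
`s` takes the values: "" → "*" → "**" → "***"

Answer: "***"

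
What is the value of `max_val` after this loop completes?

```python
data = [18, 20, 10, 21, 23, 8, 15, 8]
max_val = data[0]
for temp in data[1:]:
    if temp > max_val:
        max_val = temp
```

Maximum of [18, 20, 10, 21, 23, 8, 15, 8]
`max_val` takes the values: 18 → 20 → 21 → 23

Answer: 23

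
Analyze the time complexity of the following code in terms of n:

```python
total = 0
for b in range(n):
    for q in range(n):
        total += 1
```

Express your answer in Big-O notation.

Each loop level contributes: n × n. Multiplying the contributions gives O(n^2).

Answer: O(n^2)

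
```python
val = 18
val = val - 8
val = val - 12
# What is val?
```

Trace:
`val = 18` → val = 18
`val = val - 8` → val = 10
`val = val - 12` → val = -2
So val = -2

Answer: -2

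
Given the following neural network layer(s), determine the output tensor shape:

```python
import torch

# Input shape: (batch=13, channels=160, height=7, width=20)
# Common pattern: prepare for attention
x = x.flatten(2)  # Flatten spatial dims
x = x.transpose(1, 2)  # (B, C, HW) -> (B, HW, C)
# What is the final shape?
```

Input: (13, 160, 7, 20) -> after flatten(2): (13, 160, 140) -> Output: (13, 140, 160)

Answer: (13, 140, 160)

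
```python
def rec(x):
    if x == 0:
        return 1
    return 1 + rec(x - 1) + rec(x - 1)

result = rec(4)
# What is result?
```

rec(x) = 1 + 2·rec(x-1), rec(0)=1. Closed form: (1+1)·2^4 - 1 = 31.

Answer: 31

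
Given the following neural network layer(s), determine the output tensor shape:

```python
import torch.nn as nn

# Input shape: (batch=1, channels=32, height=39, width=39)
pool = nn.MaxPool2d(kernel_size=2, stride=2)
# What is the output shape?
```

Input: (1, 32, 39, 39) -> Output: (1, 32, 19, 19)

Answer: (1, 32, 19, 19)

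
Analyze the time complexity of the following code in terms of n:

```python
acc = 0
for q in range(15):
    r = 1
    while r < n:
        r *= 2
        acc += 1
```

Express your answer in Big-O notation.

Each loop level contributes: 1 × log n. Multiplying the contributions gives O(log n).

Answer: O(log n)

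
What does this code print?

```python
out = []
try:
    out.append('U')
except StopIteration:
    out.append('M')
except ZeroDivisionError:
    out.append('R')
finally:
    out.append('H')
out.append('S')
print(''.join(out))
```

Execution trace: 'U' (try body, no exception) → 'H' (finally) → 'S' (after the try/except). Output: UHS

Answer: UHS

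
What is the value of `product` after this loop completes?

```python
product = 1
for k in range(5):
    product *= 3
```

3^5 = 243
`product` takes the values: 1 → 3 → 9 → 27 → 81 → 243

Answer: 243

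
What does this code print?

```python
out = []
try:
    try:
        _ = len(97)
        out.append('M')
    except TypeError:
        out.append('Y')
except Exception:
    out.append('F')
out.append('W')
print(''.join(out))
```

Execution trace: 'Y' (inner except TypeError) → 'W' (after the try/except). Output: YW

Answer: YW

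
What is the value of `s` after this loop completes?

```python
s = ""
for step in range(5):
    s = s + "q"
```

Repeat 'q' 5 times
`s` takes the values: "" → "q" → "qq" → "qqq" → "qqqq" → "qqqqq"

Answer: "qqqqq"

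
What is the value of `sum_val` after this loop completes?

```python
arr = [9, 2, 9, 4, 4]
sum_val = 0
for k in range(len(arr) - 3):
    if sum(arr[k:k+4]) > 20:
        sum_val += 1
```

Count windows with sum > 20
`sum_val` takes the values: 0 → 1

Answer: 1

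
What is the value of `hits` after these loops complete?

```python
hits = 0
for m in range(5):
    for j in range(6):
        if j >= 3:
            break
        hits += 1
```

Inner breaks at 3, outer runs 5 times
`hits` takes the values: 0 → 1 → 2 → 3 → 4 → 5 → 6 → 7 → 8 → 9 → 10 → 11 → 12 → 13 → 14 → 15

Answer: 15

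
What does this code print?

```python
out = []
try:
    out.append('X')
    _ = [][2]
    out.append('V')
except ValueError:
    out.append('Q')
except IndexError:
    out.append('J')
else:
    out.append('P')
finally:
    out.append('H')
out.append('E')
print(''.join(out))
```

Execution trace: 'X' (try body) → 'J' (except IndexError) → 'H' (finally) → 'E' (after the try/except). Output: XJHE

Answer: XJHE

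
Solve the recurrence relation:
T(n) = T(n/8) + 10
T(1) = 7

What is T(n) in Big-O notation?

Each step divides n by 8 and adds 10. After log_8(n) steps we reach T(1)=7. So T(n) = 10·log_8(n) + 7 = O(log n).

Answer: O(log n)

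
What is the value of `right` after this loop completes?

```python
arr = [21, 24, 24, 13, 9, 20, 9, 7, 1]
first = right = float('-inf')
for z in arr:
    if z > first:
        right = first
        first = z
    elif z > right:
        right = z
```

Second largest (with repeats) in [21, 24, 24, 13, 9, 20, 9, 7, 1]
`right` takes the values: -inf → 21 → 24

Answer: 24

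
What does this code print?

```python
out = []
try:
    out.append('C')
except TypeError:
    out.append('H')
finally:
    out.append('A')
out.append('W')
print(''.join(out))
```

Execution trace: 'C' (try body, no exception) → 'A' (finally) → 'W' (after the try/except). Output: CAW

Answer: CAW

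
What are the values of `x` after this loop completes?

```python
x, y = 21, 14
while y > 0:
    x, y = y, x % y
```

GCD of 21 and 14
`x` takes the values: 21 → 14 → 7

Answer: 7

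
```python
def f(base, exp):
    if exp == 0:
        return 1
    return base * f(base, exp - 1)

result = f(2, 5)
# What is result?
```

f(2, 5) = 2 * 2 * 2 * 2 * 2 = 32

Answer: 32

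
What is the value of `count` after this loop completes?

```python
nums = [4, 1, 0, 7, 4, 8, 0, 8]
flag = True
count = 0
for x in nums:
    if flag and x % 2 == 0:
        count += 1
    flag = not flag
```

Count even values at even positions
`count` takes the values: 0 → 1 → 2 → 3 → 4

Answer: 4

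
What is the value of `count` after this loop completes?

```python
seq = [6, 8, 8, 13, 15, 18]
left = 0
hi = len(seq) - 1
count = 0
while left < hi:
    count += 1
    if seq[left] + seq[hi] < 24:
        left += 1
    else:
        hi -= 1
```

Steps to find pair summing to 24
`count` takes the values: 0 → 1 → 2 → 3 → 4 → 5

Answer: 5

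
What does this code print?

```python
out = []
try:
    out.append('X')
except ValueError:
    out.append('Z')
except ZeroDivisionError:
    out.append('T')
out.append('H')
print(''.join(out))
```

Execution trace: 'X' (try body, no exception) → 'H' (after the try/except). Output: XH

Answer: XH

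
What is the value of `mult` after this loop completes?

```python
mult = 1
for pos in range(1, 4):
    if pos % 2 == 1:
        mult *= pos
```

Product of odd numbers 1 to 3
`mult` takes the values: 1 → 3

Answer: 3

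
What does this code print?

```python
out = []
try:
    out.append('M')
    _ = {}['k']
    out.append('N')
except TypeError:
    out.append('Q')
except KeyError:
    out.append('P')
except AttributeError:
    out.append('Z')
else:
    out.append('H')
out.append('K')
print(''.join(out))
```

Execution trace: 'M' (try body) → 'P' (except KeyError) → 'K' (after the try/except). Output: MPK

Answer: MPK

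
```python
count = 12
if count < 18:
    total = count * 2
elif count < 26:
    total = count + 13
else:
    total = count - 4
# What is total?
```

Trace:
`count = 12` → count = 12
`if count < 18: ...` → count < 18 is True → total = 24
So total = 24

Answer: 24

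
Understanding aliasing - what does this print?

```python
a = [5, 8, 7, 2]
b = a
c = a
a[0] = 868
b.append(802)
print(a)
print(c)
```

Key concept: multiple aliases.
Step by step:
`a = [5, 8, 7, 2]` → a = [5, 8, 7, 2]
`b = a` → b = [5, 8, 7, 2] (same object as a)
`c = a` → c = [5, 8, 7, 2] (same object as a, b)
`a[0] = 868` → a = [868, 8, 7, 2] (same object as b, c); b = [868, 8, 7, 2] (same object as a, c); c = [868, 8, 7, 2] (same object as a, b)
`b.append(802)` → a = [868, 8, 7, 2, 802] (same object as b, c); b = [868, 8, 7, 2, 802] (same object as a, c); c = [868, 8, 7, 2, 802] (same object as a, b)
`print(a)` → prints [868, 8, 7, 2, 802]
`print(c)` → prints [868, 8, 7, 2, 802]

Answer:
[868, 8, 7, 2, 802]
[868, 8, 7, 2, 802]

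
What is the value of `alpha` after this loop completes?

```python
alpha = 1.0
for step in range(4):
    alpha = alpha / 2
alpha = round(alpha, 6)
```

Halving LR 4 times: 1 / 2^4
`alpha` takes the values: 1.0 → 0.5 → 0.25 → 0.125 → 0.0625

Answer: 0.0625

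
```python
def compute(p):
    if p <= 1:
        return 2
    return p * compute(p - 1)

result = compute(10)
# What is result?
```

compute(10) = 10 * 9 * 8 * 7 * 6 * 5 * 4 * 3 * 2 * 2 = 7257600

Answer: 7257600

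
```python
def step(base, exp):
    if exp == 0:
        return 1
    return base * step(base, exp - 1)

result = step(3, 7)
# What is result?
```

step(3, 7) = 3 * 3 * 3 * 3 * 3 * 3 * 3 = 2187

Answer: 2187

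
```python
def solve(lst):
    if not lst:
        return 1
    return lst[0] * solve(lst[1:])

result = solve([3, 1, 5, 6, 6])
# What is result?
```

Product over [3, 1, 5, 6, 6] = 3 * 1 * 5 * 6 * 6 = 540

Answer: 540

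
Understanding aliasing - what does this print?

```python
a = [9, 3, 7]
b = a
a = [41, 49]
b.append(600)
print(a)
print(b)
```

Key concept: rebinding vs mutation: a is rebound to a new list, b still points at the original.
Step by step:
`a = [9, 3, 7]` → a = [9, 3, 7]
`b = a` → b = [9, 3, 7] (same object as a)
`a = [41, 49]` → a = [41, 49]
`b.append(600)` → b = [9, 3, 7, 600]
`print(a)` → prints [41, 49]
`print(b)` → prints [9, 3, 7, 600]

Answer:
[41, 49]
[9, 3, 7, 600]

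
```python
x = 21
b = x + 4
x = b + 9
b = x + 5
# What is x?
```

Trace:
`x = 21` → x = 21
`b = x + 4` → b = 25
`x = b + 9` → x = 34
`b = x + 5` → b = 39
So x = 34

Answer: 34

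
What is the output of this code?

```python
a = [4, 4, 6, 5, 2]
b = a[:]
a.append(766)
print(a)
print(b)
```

Key concept: slice [:] creates copy.
Step by step:
`a = [4, 4, 6, 5, 2]` → a = [4, 4, 6, 5, 2]
`b = a[:]` → b = [4, 4, 6, 5, 2]
`a.append(766)` → a = [4, 4, 6, 5, 2, 766]
`print(a)` → prints [4, 4, 6, 5, 2, 766]
`print(b)` → prints [4, 4, 6, 5, 2]

Answer:
[4, 4, 6, 5, 2, 766]
[4, 4, 6, 5, 2]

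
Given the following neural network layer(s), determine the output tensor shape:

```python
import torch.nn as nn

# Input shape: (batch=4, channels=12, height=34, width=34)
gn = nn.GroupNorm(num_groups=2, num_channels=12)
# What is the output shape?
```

Input: (4, 12, 34, 34) -> Output: (4, 12, 34, 34)

Answer: (4, 12, 34, 34)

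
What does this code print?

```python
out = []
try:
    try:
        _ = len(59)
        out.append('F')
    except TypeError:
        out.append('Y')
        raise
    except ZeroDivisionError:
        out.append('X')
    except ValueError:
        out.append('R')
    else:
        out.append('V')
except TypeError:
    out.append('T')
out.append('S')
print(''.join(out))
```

Execution trace: 'Y' (except TypeError) → 'T' (outer except TypeError) → 'S' (after the try/except). Output: YTS

Answer: YTS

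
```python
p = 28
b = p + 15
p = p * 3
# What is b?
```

Trace:
`p = 28` → p = 28
`b = p + 15` → b = 43
`p = p * 3` → p = 84
So b = 43

Answer: 43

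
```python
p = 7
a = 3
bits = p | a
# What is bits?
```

Trace:
`p = 7` → p = 7
`a = 3` → a = 3
`bits = p | a` → bits = 7
So bits = 7

Answer: 7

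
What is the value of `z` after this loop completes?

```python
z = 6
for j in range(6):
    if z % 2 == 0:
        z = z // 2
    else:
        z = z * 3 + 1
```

Collatz-style transformation from 6
`z` takes the values: 6 → 3 → 10 → 5 → 16 → 8 → 4

Answer: 4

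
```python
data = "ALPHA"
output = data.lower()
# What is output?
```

Trace:
`data = "ALPHA"` → data = 'ALPHA'
`output = data.lower()` → output = 'alpha'
So output = 'alpha'

Answer: 'alpha'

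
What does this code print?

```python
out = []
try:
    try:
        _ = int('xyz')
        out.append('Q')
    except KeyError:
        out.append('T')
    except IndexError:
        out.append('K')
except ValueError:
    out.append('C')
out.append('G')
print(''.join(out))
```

Execution trace: 'C' (outer except ValueError) → 'G' (after the try/except). Output: CG

Answer: CG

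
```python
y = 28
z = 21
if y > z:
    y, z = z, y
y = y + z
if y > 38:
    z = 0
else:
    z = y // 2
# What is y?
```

Trace:
`y = 28` → y = 28
`z = 21` → z = 21
`if y > z: ...` → y > z is True → y = 21; z = 28
`y = y + z` → y = 49
`if y > 38: ...` → y > 38 is True → z = 0
So y = 49

Answer: 49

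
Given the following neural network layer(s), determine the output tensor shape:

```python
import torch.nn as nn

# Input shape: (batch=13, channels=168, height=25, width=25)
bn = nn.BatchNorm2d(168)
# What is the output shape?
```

Input: (13, 168, 25, 25) -> Output: (13, 168, 25, 25)

Answer: (13, 168, 25, 25)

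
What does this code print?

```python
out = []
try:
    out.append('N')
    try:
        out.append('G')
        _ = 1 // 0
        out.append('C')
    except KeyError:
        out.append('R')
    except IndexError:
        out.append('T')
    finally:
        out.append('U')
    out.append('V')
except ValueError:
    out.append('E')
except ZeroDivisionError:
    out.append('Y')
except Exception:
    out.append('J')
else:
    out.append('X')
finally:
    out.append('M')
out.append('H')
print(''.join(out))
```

Execution trace: 'N' (try body) → 'G' (inner try body) → 'U' (inner finally) → 'Y' (except ZeroDivisionError) → 'M' (finally) → 'H' (after the try/except). Output: NGUYMH

Answer: NGUYMH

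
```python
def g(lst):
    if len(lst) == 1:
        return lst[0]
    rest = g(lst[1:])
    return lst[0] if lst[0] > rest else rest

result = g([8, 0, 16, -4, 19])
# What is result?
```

Recursive max over [8, 0, 16, -4, 19] = 19

Answer: 19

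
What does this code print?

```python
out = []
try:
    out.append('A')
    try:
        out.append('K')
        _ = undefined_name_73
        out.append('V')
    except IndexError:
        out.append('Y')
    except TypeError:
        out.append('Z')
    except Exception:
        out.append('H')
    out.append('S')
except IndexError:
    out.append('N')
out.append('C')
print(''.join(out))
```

Execution trace: 'A' (try body) → 'K' (inner try body) → 'H' (inner except Exception) → 'S' (try body, no exception) → 'C' (after the try/except). Output: AKHSC

Answer: AKHSC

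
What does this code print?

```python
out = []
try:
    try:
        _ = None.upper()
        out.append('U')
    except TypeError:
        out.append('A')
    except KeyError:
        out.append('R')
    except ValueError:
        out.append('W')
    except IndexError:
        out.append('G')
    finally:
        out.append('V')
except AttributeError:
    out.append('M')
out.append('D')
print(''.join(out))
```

Execution trace: 'V' (finally) → 'M' (outer except AttributeError) → 'D' (after the try/except). Output: VMD

Answer: VMD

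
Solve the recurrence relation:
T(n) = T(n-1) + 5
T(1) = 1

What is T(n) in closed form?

Unrolling: T(n) = T(1) + 5·(n-1) = 1 + 5(n-1) = 5n - 4.

Answer: T(n) = 5n - 4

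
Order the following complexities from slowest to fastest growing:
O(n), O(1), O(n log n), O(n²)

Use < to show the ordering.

Ordered by growth rate: O(1) < O(n) < O(n log n) < O(n²)

Answer: O(1) < O(n) < O(n log n) < O(n²)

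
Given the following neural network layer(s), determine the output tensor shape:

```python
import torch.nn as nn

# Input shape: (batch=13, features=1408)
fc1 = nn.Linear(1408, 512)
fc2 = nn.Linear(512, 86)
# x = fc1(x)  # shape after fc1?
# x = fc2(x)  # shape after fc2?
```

Input: (13, 1408) -> after fc1: (13, 512) -> Output: (13, 86)

Answer: (13, 86)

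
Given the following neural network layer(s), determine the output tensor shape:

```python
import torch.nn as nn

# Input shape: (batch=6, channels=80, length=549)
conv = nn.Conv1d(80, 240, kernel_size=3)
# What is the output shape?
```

Input: (6, 80, 549) -> Output: (6, 240, 547)

Answer: (6, 240, 547)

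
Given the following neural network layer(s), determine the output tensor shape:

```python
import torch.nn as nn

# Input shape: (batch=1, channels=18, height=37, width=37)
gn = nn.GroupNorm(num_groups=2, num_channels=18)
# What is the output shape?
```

Input: (1, 18, 37, 37) -> Output: (1, 18, 37, 37)

Answer: (1, 18, 37, 37)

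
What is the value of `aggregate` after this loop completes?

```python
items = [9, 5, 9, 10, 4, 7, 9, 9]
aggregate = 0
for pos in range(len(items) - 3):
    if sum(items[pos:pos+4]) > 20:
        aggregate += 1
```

Count windows with sum > 20
`aggregate` takes the values: 0 → 1 → 2 → 3 → 4 → 5

Answer: 5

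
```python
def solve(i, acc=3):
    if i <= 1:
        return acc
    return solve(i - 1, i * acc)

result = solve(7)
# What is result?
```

Accumulator trace (n, acc): (7, 3) -> (6, 21) -> (5, 126) -> (4, 630) -> (3, 2520) -> (2, 7560) -> (1, 15120) -> return 15120

Answer: 15120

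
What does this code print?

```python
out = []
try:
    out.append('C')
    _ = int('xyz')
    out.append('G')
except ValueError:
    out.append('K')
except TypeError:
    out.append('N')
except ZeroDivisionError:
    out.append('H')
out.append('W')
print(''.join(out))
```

Execution trace: 'C' (try body) → 'K' (except ValueError) → 'W' (after the try/except). Output: CKW

Answer: CKW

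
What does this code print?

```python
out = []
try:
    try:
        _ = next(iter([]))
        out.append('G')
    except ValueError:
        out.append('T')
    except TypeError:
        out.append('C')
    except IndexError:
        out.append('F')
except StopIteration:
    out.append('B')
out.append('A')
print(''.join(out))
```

Execution trace: 'B' (outer except StopIteration) → 'A' (after the try/except). Output: BA

Answer: BA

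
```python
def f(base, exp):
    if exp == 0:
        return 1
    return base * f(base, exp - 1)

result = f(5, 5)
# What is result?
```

f(5, 5) = 5 * 5 * 5 * 5 * 5 = 3125

Answer: 3125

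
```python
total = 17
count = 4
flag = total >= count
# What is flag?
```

Trace:
`total = 17` → total = 17
`count = 4` → count = 4
`flag = total >= count` → flag = True
So flag = True

Answer: True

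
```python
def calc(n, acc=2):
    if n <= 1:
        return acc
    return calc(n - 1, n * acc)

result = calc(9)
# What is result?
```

Accumulator trace (n, acc): (9, 2) -> (8, 18) -> (7, 144) -> (6, 1008) -> (5, 6048) -> (4, 30240) -> (3, 120960) -> (2, 362880) -> (1, 725760) -> return 725760

Answer: 725760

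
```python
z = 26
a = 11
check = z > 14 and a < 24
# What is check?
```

Trace:
`z = 26` → z = 26
`a = 11` → a = 11
`check = z > 14 and a < 24` → check = True
So check = True

Answer: True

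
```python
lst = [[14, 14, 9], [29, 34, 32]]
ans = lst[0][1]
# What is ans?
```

Trace:
`lst = [[14, 14, 9], [29, 34, 32]]` → lst = [[14, 14, 9], [29, 34, 32]]
`ans = lst[0][1]` → ans = 14
So ans = 14

Answer: 14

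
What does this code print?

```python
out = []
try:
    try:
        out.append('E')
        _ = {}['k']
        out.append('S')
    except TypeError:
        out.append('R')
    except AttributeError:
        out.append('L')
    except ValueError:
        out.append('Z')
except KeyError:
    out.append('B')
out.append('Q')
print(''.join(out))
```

Execution trace: 'E' (try body) → 'B' (outer except KeyError) → 'Q' (after the try/except). Output: EBQ

Answer: EBQ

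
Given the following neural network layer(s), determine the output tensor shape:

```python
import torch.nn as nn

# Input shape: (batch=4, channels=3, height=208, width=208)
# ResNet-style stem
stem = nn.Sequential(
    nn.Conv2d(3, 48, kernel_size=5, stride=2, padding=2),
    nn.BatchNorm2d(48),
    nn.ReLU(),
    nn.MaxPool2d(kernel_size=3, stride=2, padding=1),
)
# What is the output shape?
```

Input: (4, 3, 208, 208) -> after Conv2d 5x5 stride=2: (4, 48, 104, 104) -> Output: (4, 48, 52, 52)

Answer: (4, 48, 52, 52)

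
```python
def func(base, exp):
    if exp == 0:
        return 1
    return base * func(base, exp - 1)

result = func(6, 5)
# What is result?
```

func(6, 5) = 6 * 6 * 6 * 6 * 6 = 7776

Answer: 7776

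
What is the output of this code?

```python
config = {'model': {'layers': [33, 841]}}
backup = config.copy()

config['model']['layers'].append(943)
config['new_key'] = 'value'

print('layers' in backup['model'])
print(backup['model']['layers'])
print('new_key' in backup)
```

Key concept: shallow copy gotcha with nested dict.
Step by step:
`config = {'model': {'layers': [33, 841]}}` → config = {'model': {'layers': [33, 841]}}
`backup = config.copy()` → backup = {'model': {'layers': [33, 841]}}
`config['model']['layers'].append(943)` → config = {'model': {'layers': [33, 841, 943]}}; backup = {'model': {'layers': [33, 841, 943]}}
`config['new_key'] = 'value'` → config = {'model': {'layers': [33, 841, 943]}, 'new_key': 'value'}
`print('layers' in backup['model'])` → prints True
`print(backup['model']['layers'])` → prints [33, 841, 943]
`print('new_key' in backup)` → prints False

Answer:
True
[33, 841, 943]
False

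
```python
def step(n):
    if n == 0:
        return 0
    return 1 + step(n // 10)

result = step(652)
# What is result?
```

Count of digits of 652: 3

Answer: 3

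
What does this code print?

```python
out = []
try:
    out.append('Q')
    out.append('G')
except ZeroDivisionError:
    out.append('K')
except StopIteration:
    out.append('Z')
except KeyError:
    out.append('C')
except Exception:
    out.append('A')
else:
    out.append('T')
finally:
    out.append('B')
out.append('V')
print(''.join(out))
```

Execution trace: 'Q' (try body) → 'G' (try body, no exception) → 'T' (else) → 'B' (finally) → 'V' (after the try/except). Output: QGTBV

Answer: QGTBV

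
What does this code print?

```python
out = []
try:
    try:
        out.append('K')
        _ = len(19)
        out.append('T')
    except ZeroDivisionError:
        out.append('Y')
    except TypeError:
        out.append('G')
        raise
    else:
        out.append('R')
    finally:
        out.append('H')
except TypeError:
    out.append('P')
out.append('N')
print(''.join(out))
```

Execution trace: 'K' (inner try body) → 'G' (inner except TypeError) → 'H' (inner finally) → 'P' (outer except TypeError) → 'N' (after the try/except). Output: KGHPN

Answer: KGHPN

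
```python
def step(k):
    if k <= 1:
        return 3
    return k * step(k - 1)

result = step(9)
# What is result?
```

step(9) = 9 * 8 * 7 * 6 * 5 * 4 * 3 * 2 * 3 = 1088640

Answer: 1088640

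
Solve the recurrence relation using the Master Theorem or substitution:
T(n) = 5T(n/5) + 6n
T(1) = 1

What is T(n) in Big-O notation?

By Master Theorem: a=5, b=5, f(n)=6n. Since log_5(5) = 1 and f(n) = Θ(n^1), Case 2 applies. T(n) = O(n log n).

Answer: O(n log n)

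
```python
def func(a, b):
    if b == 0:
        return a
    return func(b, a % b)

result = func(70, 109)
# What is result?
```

func(70, 109) -> func(109, 70) -> func(70, 39) -> func(39, 31) -> func(31, 8) -> func(8, 7) -> func(7, 1) -> func(1, 0) -> 1

Answer: 1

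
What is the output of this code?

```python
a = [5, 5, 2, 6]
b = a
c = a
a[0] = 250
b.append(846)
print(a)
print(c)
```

Key concept: multiple aliases.
Step by step:
`a = [5, 5, 2, 6]` → a = [5, 5, 2, 6]
`b = a` → b = [5, 5, 2, 6] (same object as a)
`c = a` → c = [5, 5, 2, 6] (same object as a, b)
`a[0] = 250` → a = [250, 5, 2, 6] (same object as b, c); b = [250, 5, 2, 6] (same object as a, c); c = [250, 5, 2, 6] (same object as a, b)
`b.append(846)` → a = [250, 5, 2, 6, 846] (same object as b, c); b = [250, 5, 2, 6, 846] (same object as a, c); c = [250, 5, 2, 6, 846] (same object as a, b)
`print(a)` → prints [250, 5, 2, 6, 846]
`print(c)` → prints [250, 5, 2, 6, 846]

Answer:
[250, 5, 2, 6, 846]
[250, 5, 2, 6, 846]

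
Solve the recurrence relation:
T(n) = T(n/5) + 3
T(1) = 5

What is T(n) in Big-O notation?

Each step divides n by 5 and adds 3. After log_5(n) steps we reach T(1)=5. So T(n) = 3·log_5(n) + 5 = O(log n).

Answer: O(log n)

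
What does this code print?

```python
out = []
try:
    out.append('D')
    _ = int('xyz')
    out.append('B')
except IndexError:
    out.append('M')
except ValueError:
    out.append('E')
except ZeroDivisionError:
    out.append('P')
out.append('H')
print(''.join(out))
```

Execution trace: 'D' (try body) → 'E' (except ValueError) → 'H' (after the try/except). Output: DEH

Answer: DEH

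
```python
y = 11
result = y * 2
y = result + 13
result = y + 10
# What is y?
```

Trace:
`y = 11` → y = 11
`result = y * 2` → result = 22
`y = result + 13` → y = 35
`result = y + 10` → result = 45
So y = 35

Answer: 35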